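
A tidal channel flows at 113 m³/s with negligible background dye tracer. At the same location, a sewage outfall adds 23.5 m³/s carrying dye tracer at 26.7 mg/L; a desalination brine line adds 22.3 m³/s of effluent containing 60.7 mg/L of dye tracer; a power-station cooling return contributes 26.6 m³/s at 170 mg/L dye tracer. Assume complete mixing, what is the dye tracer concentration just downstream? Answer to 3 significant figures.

35.1 mg/L

Mixed concentration C = ΣQC/ΣQ = (113.0·0 + 23.50·26.70 + 22.30·60.70 + 26.60·170.0) / 185.4 = 6503/185.4 = 35.08 mg/L.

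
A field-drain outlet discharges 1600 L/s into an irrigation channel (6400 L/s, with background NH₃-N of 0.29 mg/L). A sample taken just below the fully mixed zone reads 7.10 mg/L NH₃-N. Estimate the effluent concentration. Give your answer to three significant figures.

Mass balance: 6400·0.2900 + 1600·Cₑ = 8000·7.100
→ Cₑ = (8000·7.100 − 6400·0.2900) / 1600 = 34.34 mg/L.

34.3 mg/L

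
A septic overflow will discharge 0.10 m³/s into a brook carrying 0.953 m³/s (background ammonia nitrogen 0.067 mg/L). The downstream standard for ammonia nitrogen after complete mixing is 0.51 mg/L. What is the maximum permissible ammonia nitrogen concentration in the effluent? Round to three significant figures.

At the limit, (Qr·Cr + Qe·Cₑ)/(Qr + Qe) = 0.51:
Cₑ = (1.053·0.51 − 0.9530·0.06700) / 0.1000 = 4.732 mg/L.

4.73 mg/L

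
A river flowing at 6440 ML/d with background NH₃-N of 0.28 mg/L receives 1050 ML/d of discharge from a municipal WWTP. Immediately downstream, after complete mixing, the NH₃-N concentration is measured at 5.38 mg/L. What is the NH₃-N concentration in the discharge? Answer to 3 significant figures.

Mass balance: 6440·0.2800 + 1050·Cₑ = 7490·5.380
→ Cₑ = (7490·5.380 − 6440·0.2800) / 1050 = 36.66 mg/L.

36.7 mg/L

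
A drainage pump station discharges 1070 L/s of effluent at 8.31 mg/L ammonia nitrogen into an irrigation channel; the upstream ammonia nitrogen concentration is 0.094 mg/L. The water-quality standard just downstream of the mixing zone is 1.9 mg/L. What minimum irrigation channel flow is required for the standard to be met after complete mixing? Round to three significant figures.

3800 L/s

Set C_mix = 1.9: (Q·0.09400 + 1070·8.310) / (Q + 1070) = 1.9
→ Q = 1070·(8.310 − 1.9)/(1.9 − 0.09400) = 3798 L/s.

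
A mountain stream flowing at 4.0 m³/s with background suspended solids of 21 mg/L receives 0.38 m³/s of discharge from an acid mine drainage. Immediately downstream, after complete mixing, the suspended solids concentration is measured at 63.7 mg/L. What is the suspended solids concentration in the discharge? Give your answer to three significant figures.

513 mg/L

Mass balance: 4.000·21.00 + 0.3800·Cₑ = 4.380·63.70
→ Cₑ = (4.380·63.70 − 4.000·21.00) / 0.3800 = 513.2 mg/L.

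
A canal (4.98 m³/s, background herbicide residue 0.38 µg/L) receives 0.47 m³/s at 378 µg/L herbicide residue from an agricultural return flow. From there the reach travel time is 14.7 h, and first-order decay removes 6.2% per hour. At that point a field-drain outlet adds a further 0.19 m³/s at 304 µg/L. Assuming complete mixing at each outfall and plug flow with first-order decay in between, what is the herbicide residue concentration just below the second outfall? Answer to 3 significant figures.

Flow-weighted average: C = (4.980·0.3800 + 0.4700·378.0) / 5.450 = 179.6/5.450 = 32.95 µg/L; combined flow 5.450 m³/s.
6.2%/h lost → k = −ln(1 − 0.062) = 0.06401 h⁻¹.
After decay, C = 32.95 × e^(−kt) = 32.95 × 0.3903 = 12.86 µg/L.
Second outfall: C = (5.450·12.86 + 0.1900·304.0)/5.640 = 22.67 µg/L.

22.7 µg/L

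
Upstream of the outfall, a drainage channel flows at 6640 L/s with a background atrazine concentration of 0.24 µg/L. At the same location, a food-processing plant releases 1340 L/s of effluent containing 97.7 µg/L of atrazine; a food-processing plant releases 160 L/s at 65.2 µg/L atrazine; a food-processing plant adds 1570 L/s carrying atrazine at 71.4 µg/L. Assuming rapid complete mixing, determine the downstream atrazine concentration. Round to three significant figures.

26.3 µg/L

Flow-weighted average: C = (6640·0.2400 + 1340·97.70 + 160.0·65.20 + 1570·71.40) / 9710 = 255000/9710 = 26.27 µg/L.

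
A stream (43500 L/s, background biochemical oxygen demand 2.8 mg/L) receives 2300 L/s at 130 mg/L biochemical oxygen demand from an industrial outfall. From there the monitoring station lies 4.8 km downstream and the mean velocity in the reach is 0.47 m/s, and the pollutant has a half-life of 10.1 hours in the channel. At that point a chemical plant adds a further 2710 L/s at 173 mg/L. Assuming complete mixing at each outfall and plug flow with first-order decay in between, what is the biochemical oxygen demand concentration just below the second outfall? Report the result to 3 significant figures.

After mixing, C = (43500·2.800 + 2300·130.0) / 45800 = 420800/45800 = 9.188 mg/L; combined flow 45800 L/s.
Travel time t = 4.8·1000 / 0.47 = 10210 s = 2.837 h.
Half-life 10.1 h → k = ln 2 / 10.1 = 0.06863 h⁻¹ = 1.647 d⁻¹.
First-order decay: C = 9.188·exp(−k·t) = 9.188·0.8231 = 7.562 mg/L.
At the second outfall, C = (45800·7.562 + 2710·173.0) / (45800 + 2710) = 16.80 mg/L.

16.8 mg/L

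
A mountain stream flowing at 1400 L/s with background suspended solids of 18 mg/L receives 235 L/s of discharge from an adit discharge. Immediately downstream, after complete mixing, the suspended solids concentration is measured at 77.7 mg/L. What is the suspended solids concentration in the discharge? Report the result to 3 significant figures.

433 mg/L

Mass balance: 1400·18.00 + 235.0·Cₑ = 1635·77.70
→ Cₑ = (1635·77.70 − 1400·18.00) / 235.0 = 433.4 mg/L.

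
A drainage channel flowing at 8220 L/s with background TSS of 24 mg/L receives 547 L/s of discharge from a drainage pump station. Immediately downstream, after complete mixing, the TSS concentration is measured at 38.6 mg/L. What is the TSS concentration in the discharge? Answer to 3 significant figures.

Mass balance: 8220·24.00 + 547.0·Cₑ = 8767·38.60
→ Cₑ = (8767·38.60 − 8220·24.00) / 547.0 = 258.0 mg/L.

258 mg/L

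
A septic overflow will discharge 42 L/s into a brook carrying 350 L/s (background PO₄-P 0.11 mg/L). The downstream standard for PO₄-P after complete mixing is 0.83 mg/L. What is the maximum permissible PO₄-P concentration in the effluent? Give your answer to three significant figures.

6.83 mg/L

At the limit, (Qr·Cr + Qe·Cₑ)/(Qr + Qe) = 0.83:
Cₑ = (392.0·0.83 − 350.0·0.1100) / 42.00 = 6.830 mg/L.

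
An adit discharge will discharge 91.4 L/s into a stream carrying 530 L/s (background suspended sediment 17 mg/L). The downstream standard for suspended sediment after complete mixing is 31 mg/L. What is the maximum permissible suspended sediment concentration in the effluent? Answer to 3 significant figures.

At the limit, (Qr·Cr + Qe·Cₑ)/(Qr + Qe) = 31:
Cₑ = (621.4·31 − 530.0·17.00) / 91.40 = 112.2 mg/L.

112 mg/L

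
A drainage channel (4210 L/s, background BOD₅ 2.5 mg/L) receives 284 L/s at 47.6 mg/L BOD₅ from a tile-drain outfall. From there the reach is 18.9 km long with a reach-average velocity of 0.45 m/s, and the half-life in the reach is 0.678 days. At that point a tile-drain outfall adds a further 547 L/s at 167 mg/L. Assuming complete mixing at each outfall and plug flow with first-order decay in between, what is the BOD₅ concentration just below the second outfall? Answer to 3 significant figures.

21.0 mg/L

Conservation of mass: C = (4210·2.500 + 284.0·47.60) / 4494 = 24040/4494 = 5.350 mg/L; combined flow 4494 L/s.
Travel time t = 18.9·1000 / 0.45 = 42000 s = 11.67 h.
Half-life 0.678 d → k = ln 2 / 0.678 = 1.022 d⁻¹.
After decay, C = 5.350 × e^(−kt) = 5.350 × 0.6084 = 3.255 mg/L.
Second outfall: C = (4494·3.255 + 547.0·167.0)/5041 = 21.02 mg/L.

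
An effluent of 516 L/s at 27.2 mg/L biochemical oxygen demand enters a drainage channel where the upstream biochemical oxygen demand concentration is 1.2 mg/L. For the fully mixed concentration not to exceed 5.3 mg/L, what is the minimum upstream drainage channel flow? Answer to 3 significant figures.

Set C_mix = 5.3: (Q·1.200 + 516.0·27.20) / (Q + 516.0) = 5.3
→ Q = 516.0·(27.20 − 5.3)/(5.3 − 1.200) = 2756 L/s.

2760 L/s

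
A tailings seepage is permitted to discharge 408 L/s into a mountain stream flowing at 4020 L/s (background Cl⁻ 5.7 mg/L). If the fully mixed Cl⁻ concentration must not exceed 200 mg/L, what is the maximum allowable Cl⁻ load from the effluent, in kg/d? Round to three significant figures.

74500 kg/d

Mass balance at the limit: 4020·5.700 + 408.0·Cₑ = 4428·200 → Cₑ = 2114 mg/L.
408.0 L/s = 0.4080 m³/s. Load = 0.4080 m³/s × 2114 g/m³ × 86 400 s/d = 74540 kg/d.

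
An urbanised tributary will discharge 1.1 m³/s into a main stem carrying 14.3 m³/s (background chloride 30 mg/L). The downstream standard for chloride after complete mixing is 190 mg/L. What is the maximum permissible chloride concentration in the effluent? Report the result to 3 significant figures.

2270 mg/L

At the limit, (Qr·Cr + Qe·Cₑ)/(Qr + Qe) = 190:
Cₑ = (15.40·190 − 14.30·30.00) / 1.100 = 2270 mg/L.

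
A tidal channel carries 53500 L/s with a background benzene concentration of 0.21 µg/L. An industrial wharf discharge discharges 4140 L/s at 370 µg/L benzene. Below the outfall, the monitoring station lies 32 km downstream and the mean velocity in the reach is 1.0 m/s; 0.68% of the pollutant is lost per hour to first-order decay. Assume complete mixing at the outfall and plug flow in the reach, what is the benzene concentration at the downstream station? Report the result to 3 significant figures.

After mixing, C = (53500·0.2100 + 4140·370.0) / 57640 = 1543000/57640 = 26.77 µg/L.
Travel time t = 32·1000 / 1.0 = 32000 s = 8.889 h.
0.68%/h lost → k = −ln(1 − 0.0068) = 0.006823 h⁻¹.
After decay, C = 26.77 × e^(−kt) = 26.77 × 0.9412 = 25.19 µg/L.

25.2 µg/L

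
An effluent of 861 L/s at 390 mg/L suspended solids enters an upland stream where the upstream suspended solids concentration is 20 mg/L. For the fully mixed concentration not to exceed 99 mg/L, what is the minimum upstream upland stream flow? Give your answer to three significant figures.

Set C_mix = 99: (Q·20.00 + 861.0·390.0) / (Q + 861.0) = 99
→ Q = 861.0·(390.0 − 99)/(99 − 20.00) = 3172 L/s.

3170 L/s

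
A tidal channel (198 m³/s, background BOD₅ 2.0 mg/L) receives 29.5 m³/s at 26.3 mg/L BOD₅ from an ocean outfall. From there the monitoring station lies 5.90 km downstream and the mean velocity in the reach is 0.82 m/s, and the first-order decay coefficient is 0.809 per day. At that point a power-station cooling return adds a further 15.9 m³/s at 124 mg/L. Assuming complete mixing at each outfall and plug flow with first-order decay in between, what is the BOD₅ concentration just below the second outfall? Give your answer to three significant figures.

12.6 mg/L

Mass balance: C = (198.0·2.000 + 29.50·26.30) / 227.5 = 1172/227.5 = 5.151 mg/L; combined flow 227.5 m³/s.
Travel time t = 5.90·1000 / 0.82 = 7195 s = 1.999 h.
After decay, C = 5.151 × e^(−kt) = 5.151 × 0.9348 = 4.815 mg/L.
At the second outfall, C = (227.5·4.815 + 15.90·124.0) / (227.5 + 15.90) = 12.60 mg/L.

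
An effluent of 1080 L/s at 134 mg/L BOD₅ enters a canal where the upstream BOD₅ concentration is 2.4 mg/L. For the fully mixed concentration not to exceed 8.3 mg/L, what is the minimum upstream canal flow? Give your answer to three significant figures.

Set C_mix = 8.3: (Q·2.400 + 1080·134.0) / (Q + 1080) = 8.3
→ Q = 1080·(134.0 − 8.3)/(8.3 − 2.400) = 23010 L/s.

23000 L/s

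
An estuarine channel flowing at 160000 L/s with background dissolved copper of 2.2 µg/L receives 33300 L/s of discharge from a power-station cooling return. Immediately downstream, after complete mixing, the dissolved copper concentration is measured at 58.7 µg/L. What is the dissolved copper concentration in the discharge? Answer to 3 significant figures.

Mass balance: 160000·2.200 + 33300·Cₑ = 193300·58.70
→ Cₑ = (193300·58.70 − 160000·2.200) / 33300 = 330.2 µg/L.

330 µg/L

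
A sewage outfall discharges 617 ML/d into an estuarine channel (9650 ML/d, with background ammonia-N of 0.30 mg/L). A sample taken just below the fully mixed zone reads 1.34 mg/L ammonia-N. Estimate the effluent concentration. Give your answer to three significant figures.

17.6 mg/L

Mass balance: 9650·0.3000 + 617.0·Cₑ = 10270·1.340
→ Cₑ = (10270·1.340 − 9650·0.3000) / 617.0 = 17.61 mg/L.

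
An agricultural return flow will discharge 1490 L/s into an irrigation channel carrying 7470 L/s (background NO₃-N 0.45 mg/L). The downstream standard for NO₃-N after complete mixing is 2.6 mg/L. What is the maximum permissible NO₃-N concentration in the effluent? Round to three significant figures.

At the limit, (Qr·Cr + Qe·Cₑ)/(Qr + Qe) = 2.6:
Cₑ = (8960·2.6 − 7470·0.4500) / 1490 = 13.38 mg/L.

13.4 mg/L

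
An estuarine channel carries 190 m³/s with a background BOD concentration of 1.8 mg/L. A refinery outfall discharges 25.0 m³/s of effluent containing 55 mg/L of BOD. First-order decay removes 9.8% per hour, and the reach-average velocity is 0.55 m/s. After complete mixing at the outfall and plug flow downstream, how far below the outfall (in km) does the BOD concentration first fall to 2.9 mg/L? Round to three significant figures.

19.4 km

Conservation of mass: C = (190.0·1.800 + 25.00·55.00) / 215.0 = 1717/215.0 = 7.986 mg/L.
9.8%/h lost → k = −ln(1 − 0.098) = 0.1031 h⁻¹.
Set 7.986·exp(−k·t) = 2.9 → t = ln(7.986/2.9)/k = 35360 s = 9.821 h.
Distance = v·t = 0.55·35360 = 19450 m = 19.45 km.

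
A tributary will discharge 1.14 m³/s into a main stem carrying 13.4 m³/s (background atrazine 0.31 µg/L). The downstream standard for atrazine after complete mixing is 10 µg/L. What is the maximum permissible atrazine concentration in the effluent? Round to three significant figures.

124 µg/L

At the limit, (Qr·Cr + Qe·Cₑ)/(Qr + Qe) = 10:
Cₑ = (14.54·10 − 13.40·0.3100) / 1.140 = 123.9 µg/L.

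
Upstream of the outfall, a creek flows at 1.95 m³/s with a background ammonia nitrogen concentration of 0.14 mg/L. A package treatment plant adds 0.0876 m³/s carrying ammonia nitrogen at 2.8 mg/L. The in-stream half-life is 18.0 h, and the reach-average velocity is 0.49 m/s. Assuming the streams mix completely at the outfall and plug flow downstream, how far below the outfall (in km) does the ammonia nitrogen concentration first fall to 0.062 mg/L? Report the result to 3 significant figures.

Mixed concentration C = ΣQC/ΣQ = (1.950·0.1400 + 0.08760·2.800) / 2.038 = 0.5183/2.038 = 0.2544 mg/L.
Half-life 18.0 h → k = ln 2 / 18.0 = 0.03851 h⁻¹ = 0.9242 d⁻¹.
Set 0.2544·exp(−k·t) = 0.062 → t = ln(0.2544/0.062)/k = 132000 s = 36.66 h.
Distance = v·t = 0.49·132000 = 64660 m = 64.66 km.

64.7 km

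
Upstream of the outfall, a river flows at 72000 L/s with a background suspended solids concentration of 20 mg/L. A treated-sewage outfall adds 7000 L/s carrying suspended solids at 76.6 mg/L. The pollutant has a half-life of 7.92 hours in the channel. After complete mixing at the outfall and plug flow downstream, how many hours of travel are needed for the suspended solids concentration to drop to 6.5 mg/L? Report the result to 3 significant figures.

Conservation of mass: C = (72000·20.00 + 7000·76.60) / 79000 = 1976000/79000 = 25.02 mg/L.
Half-life 7.92 h → k = ln 2 / 7.92 = 0.08752 h⁻¹ = 2.100 d⁻¹.
25.02·exp(−k·t) = 6.5 → t = ln(25.02/6.5)/k = 55440 s = 15.40 h.

15.4 h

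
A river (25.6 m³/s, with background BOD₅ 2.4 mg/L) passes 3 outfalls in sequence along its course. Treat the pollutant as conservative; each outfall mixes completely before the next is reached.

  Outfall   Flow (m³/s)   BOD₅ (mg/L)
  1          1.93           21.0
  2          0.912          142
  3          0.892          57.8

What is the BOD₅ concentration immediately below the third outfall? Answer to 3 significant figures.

9.65 mg/L

After outfall 1: Q = 25.60 + 1.930 = 27.53 m³/s; C = (25.60·2.400 + 1.930·21.00)/27.53 = 3.704 mg/L.
After outfall 2: Q = 27.53 + 0.9120 = 28.44 m³/s; C = (27.53·3.704 + 0.9120·142.0)/28.44 = 8.138 mg/L.
After outfall 3: Q = 28.44 + 0.8920 = 29.33 m³/s; C = (28.44·8.138 + 0.8920·57.80)/29.33 = 9.649 mg/L.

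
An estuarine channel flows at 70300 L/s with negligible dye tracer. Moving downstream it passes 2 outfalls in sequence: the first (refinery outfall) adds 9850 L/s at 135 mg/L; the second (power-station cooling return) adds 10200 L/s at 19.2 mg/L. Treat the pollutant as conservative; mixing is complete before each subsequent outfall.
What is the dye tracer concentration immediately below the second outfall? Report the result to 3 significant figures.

16.9 mg/L

Outfall 1: combined Q = 80150 L/s; C = (70300·0 + 9850·135.0)/80150 = 16.59 mg/L.
Outfall 2: combined Q = 90350 L/s; C = (80150·16.59 + 10200·19.20)/90350 = 16.89 mg/L.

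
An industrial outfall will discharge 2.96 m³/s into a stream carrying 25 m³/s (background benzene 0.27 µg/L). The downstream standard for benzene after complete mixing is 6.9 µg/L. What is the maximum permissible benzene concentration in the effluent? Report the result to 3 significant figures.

At the limit, (Qr·Cr + Qe·Cₑ)/(Qr + Qe) = 6.9:
Cₑ = (27.96·6.9 − 25.00·0.2700) / 2.960 = 62.90 µg/L.

62.9 µg/L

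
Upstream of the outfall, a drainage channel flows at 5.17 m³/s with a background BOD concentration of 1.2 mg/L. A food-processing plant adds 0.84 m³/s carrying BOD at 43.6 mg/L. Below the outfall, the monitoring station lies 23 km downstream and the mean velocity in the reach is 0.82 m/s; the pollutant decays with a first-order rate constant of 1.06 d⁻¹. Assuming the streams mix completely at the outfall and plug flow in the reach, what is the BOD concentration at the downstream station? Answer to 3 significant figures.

5.05 mg/L

Flow-weighted average: C = (5.170·1.200 + 0.8400·43.60) / 6.010 = 42.83/6.010 = 7.126 mg/L.
Travel time t = 23·1000 / 0.82 = 28050 s = 7.791 h.
Decay over the reach: 7.126·exp(−kt) = 7.126·0.7088 = 5.051 mg/L.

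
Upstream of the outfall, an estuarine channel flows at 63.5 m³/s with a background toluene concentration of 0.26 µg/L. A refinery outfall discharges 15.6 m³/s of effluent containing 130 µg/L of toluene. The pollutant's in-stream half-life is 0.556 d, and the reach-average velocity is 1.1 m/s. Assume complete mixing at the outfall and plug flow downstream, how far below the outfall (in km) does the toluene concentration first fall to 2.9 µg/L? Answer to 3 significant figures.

Conservation of mass: C = (63.50·0.2600 + 15.60·130.0) / 79.10 = 2045/79.10 = 25.85 µg/L.
Half-life 0.556 d → k = ln 2 / 0.556 = 1.247 d⁻¹.
Set 25.85·exp(−k·t) = 2.9 → t = ln(25.85/2.9)/k = 151600 s = 42.11 h.
Distance = v·t = 1.1·151600 = 166800 m = 166.8 km.

167 km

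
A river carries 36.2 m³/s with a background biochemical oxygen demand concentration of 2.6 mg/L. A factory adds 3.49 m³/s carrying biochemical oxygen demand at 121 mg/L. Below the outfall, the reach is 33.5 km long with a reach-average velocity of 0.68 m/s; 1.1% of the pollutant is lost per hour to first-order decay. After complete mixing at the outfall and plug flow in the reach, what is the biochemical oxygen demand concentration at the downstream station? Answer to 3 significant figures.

Conservation of mass: C = (36.20·2.600 + 3.490·121.0) / 39.69 = 516.4/39.69 = 13.01 mg/L.
Travel time t = 33.5·1000 / 0.68 = 49260 s = 13.68 h.
1.1%/h lost → k = −ln(1 − 0.011) = 0.01106 h⁻¹.
First-order decay: C = 13.01·exp(−k·t) = 13.01·0.8595 = 11.18 mg/L.

11.2 mg/L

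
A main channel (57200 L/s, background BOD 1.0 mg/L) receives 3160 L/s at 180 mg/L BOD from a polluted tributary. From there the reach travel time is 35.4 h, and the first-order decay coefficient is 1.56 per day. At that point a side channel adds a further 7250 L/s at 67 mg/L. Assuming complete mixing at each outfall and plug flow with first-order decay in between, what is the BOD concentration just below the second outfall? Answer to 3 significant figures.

Mass balance: C = (57200·1.000 + 3160·180.0) / 60360 = 626000/60360 = 10.37 mg/L; combined flow 60360 L/s.
First-order decay: C = 10.37·exp(−k·t) = 10.37·0.1002 = 1.039 mg/L.
Second outfall: C = (60360·1.039 + 7250·67.00)/67610 = 8.112 mg/L.

8.11 mg/L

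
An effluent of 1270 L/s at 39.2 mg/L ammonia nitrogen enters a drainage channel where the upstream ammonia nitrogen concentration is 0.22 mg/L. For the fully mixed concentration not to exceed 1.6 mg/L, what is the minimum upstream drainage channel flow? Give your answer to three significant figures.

Set C_mix = 1.6: (Q·0.2200 + 1270·39.20) / (Q + 1270) = 1.6
→ Q = 1270·(39.20 − 1.6)/(1.6 − 0.2200) = 34600 L/s.

34600 L/s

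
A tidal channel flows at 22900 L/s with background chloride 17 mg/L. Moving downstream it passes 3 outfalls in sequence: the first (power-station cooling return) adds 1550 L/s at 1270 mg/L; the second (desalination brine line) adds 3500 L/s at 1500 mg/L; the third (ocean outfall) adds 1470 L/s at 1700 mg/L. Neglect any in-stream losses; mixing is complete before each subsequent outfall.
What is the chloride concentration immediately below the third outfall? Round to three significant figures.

344 mg/L

Outfall 1: combined Q = 24450 L/s; C = (22900·17.00 + 1550·1270)/24450 = 96.43 mg/L.
Outfall 2: combined Q = 27950 L/s; C = (24450·96.43 + 3500·1500)/27950 = 272.2 mg/L.
Outfall 3: combined Q = 29420 L/s; C = (27950·272.2 + 1470·1700)/29420 = 343.5 mg/L.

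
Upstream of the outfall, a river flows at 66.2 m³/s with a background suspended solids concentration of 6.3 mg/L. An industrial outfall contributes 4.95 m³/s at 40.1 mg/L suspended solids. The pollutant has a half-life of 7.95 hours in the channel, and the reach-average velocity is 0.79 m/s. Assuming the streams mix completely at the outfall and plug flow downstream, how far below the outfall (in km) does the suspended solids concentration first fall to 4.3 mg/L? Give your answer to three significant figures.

22.8 km

After mixing, C = (66.20·6.300 + 4.950·40.10) / 71.15 = 615.6/71.15 = 8.652 mg/L.
Half-life 7.95 h → k = ln 2 / 7.95 = 0.08719 h⁻¹ = 2.093 d⁻¹.
Set 8.652·exp(−k·t) = 4.3 → t = ln(8.652/4.3)/k = 28870 s = 8.018 h.
Distance = v·t = 0.79·28870 = 22800 m = 22.80 km.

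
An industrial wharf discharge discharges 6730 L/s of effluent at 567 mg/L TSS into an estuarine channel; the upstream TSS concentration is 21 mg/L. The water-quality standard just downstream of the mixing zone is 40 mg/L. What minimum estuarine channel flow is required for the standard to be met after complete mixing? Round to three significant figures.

Set C_mix = 40: (Q·21.00 + 6730·567.0) / (Q + 6730) = 40
→ Q = 6730·(567.0 − 40)/(40 − 21.00) = 186700 L/s.

187000 L/s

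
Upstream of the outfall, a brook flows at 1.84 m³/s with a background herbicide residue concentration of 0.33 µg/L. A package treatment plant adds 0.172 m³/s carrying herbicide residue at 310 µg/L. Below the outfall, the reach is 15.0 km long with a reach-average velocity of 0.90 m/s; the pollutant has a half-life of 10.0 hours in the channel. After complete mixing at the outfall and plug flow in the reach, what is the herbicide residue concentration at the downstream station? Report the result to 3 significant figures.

19.4 µg/L

Mass balance: C = (1.840·0.3300 + 0.1720·310.0) / 2.012 = 53.93/2.012 = 26.80 µg/L.
Travel time t = 15.0·1000 / 0.90 = 16670 s = 4.630 h.
Half-life 10.0 h → k = ln 2 / 10.0 = 0.06931 h⁻¹ = 1.664 d⁻¹.
First-order decay: C = 26.80·exp(−k·t) = 26.80·0.7255 = 19.45 µg/L.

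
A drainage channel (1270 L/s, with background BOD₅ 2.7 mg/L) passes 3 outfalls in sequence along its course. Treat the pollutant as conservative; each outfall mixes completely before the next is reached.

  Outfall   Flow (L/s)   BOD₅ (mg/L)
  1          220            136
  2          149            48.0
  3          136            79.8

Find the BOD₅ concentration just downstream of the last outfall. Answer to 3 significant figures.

Outfall 1: combined Q = 1490 L/s; C = (1270·2.700 + 220.0·136.0)/1490 = 22.38 mg/L.
Outfall 2: combined Q = 1639 L/s; C = (1490·22.38 + 149.0·48.00)/1639 = 24.71 mg/L.
Outfall 3: combined Q = 1775 L/s; C = (1639·24.71 + 136.0·79.80)/1775 = 28.93 mg/L.

28.9 mg/L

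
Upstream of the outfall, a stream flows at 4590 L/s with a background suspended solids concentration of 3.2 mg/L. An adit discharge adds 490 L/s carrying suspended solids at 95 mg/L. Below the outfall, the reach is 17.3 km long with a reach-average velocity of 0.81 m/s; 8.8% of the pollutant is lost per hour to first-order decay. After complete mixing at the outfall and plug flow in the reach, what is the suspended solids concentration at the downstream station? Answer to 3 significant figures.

Conservation of mass: C = (4590·3.200 + 490.0·95.00) / 5080 = 61240/5080 = 12.05 mg/L.
Travel time t = 17.3·1000 / 0.81 = 21360 s = 5.933 h.
8.8%/h lost → k = −ln(1 − 0.088) = 0.09212 h⁻¹.
Decay over the reach: 12.05·exp(−kt) = 12.05·0.5790 = 6.979 mg/L.

6.98 mg/L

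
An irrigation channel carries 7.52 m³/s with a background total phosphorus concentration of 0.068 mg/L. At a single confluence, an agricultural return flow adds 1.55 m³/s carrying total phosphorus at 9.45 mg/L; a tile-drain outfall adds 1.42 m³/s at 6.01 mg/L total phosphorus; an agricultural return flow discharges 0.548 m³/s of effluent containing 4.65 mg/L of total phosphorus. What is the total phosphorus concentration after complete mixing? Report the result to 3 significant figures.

Conservation of mass: C = (7.520·0.06800 + 1.550·9.450 + 1.420·6.010 + 0.5480·4.650) / 11.04 = 26.24/11.04 = 2.377 mg/L.

2.38 mg/L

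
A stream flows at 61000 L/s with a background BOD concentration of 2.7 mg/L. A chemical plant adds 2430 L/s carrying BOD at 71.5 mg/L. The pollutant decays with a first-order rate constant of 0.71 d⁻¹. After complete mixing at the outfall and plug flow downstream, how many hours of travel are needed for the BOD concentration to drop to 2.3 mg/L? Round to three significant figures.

Conservation of mass: C = (61000·2.700 + 2430·71.50) / 63430 = 338400/63430 = 5.336 mg/L.
5.336·exp(−k·t) = 2.3 → t = ln(5.336/2.3)/k = 102400 s = 28.45 h.

28.4 h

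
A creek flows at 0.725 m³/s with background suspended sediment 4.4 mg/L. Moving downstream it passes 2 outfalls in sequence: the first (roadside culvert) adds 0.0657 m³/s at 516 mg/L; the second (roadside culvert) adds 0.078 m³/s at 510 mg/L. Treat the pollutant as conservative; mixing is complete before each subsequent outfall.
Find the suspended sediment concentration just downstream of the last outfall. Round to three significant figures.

After outfall 1: Q = 0.7250 + 0.06570 = 0.7907 m³/s; C = (0.7250·4.400 + 0.06570·516.0)/0.7907 = 46.91 mg/L.
After outfall 2: Q = 0.7907 + 0.07800 = 0.8687 m³/s; C = (0.7907·46.91 + 0.07800·510.0)/0.8687 = 88.49 mg/L.

88.5 mg/L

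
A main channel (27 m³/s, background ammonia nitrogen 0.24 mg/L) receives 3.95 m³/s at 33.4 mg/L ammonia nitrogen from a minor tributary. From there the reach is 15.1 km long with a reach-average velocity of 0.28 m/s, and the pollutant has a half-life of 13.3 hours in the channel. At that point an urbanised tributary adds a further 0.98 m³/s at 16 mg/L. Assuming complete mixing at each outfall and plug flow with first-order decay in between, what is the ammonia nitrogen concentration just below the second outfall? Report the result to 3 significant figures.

2.48 mg/L

Flow-weighted average: C = (27.00·0.2400 + 3.950·33.40) / 30.95 = 138.4/30.95 = 4.472 mg/L; combined flow 30.95 m³/s.
Travel time t = 15.1·1000 / 0.28 = 53930 s = 14.98 h.
Half-life 13.3 h → k = ln 2 / 13.3 = 0.05212 h⁻¹ = 1.251 d⁻¹.
Applying C = C₀e^(−kt): 4.472 × 0.4581 = 2.049 mg/L.
Second outfall: C = (30.95·2.049 + 0.9800·16.00)/31.93 = 2.477 mg/L.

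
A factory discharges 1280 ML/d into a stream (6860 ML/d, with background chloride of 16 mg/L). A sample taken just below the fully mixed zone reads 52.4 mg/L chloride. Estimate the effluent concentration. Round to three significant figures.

247 mg/L

Mass balance: 6860·16.00 + 1280·Cₑ = 8140·52.40
→ Cₑ = (8140·52.40 − 6860·16.00) / 1280 = 247.5 mg/L.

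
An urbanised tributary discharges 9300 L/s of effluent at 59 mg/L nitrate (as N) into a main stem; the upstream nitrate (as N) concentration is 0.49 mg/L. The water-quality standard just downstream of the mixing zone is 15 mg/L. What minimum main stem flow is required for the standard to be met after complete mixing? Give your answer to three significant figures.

Set C_mix = 15: (Q·0.4900 + 9300·59.00) / (Q + 9300) = 15
→ Q = 9300·(59.00 − 15)/(15 − 0.4900) = 28200 L/s.

28200 L/s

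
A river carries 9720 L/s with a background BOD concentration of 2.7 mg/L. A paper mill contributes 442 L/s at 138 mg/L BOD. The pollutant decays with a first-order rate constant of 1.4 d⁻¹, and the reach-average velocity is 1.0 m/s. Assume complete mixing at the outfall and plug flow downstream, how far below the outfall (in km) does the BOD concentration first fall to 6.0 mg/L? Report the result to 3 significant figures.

Flow-weighted average: C = (9720·2.700 + 442.0·138.0) / 10160 = 87240/10160 = 8.585 mg/L.
Set 8.585·exp(−k·t) = 6.0 → t = ln(8.585/6.0)/k = 22110 s = 6.141 h.
Distance = v·t = 1.0·22110 = 22110 m = 22.11 km.

22.1 km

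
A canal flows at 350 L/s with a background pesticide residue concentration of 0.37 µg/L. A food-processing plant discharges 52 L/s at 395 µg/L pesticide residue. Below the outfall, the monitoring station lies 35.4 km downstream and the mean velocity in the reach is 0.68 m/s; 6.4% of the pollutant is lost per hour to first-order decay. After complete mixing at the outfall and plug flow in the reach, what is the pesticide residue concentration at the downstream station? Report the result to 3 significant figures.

19.8 µg/L

Mixed concentration C = ΣQC/ΣQ = (350.0·0.3700 + 52.00·395.0) / 402.0 = 20670/402.0 = 51.42 µg/L.
Travel time t = 35.4·1000 / 0.68 = 52060 s = 14.46 h.
6.4%/h lost → k = −ln(1 − 0.064) = 0.06614 h⁻¹.
Applying C = C₀e^(−kt): 51.42 × 0.3843 = 19.76 µg/L.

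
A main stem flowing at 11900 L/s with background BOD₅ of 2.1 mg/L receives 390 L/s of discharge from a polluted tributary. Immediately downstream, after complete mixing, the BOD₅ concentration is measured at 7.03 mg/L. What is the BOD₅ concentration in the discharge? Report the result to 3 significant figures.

157 mg/L

Mass balance: 11900·2.100 + 390.0·Cₑ = 12290·7.030
→ Cₑ = (12290·7.030 − 11900·2.100) / 390.0 = 157.5 mg/L.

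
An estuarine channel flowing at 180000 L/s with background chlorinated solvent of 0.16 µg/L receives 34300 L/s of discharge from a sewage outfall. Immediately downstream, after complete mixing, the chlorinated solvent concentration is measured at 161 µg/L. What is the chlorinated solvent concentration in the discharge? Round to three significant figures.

1010 µg/L

Mass balance: 180000·0.1600 + 34300·Cₑ = 214300·161.0
→ Cₑ = (214300·161.0 − 180000·0.1600) / 34300 = 1005 µg/L.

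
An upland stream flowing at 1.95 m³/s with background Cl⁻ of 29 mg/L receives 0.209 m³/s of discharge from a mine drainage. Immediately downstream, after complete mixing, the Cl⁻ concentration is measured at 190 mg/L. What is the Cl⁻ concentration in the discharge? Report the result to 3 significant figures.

1690 mg/L

Mass balance: 1.950·29.00 + 0.2090·Cₑ = 2.159·190.0
→ Cₑ = (2.159·190.0 − 1.950·29.00) / 0.2090 = 1692 mg/L.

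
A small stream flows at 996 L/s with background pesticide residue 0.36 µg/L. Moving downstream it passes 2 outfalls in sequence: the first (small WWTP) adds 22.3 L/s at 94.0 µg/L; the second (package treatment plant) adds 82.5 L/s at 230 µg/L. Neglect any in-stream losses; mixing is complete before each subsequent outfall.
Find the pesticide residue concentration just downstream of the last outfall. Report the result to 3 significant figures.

19.5 µg/L

After outfall 1: Q = 996.0 + 22.30 = 1018 L/s; C = (996.0·0.3600 + 22.30·94.00)/1018 = 2.411 µg/L.
After outfall 2: Q = 1018 + 82.50 = 1101 L/s; C = (1018·2.411 + 82.50·230.0)/1101 = 19.47 µg/L.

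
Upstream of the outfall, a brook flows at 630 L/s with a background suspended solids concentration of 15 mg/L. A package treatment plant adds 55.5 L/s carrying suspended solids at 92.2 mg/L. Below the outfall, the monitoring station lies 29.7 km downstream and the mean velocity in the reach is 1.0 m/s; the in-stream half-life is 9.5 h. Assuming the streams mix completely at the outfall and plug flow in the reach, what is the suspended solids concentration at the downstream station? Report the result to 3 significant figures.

11.6 mg/L

After mixing, C = (630.0·15.00 + 55.50·92.20) / 685.5 = 14570/685.5 = 21.25 mg/L.
Travel time t = 29.7·1000 / 1.0 = 29700 s = 8.250 h.
Half-life 9.5 h → k = ln 2 / 9.5 = 0.07296 h⁻¹ = 1.751 d⁻¹.
Decay over the reach: 21.25·exp(−kt) = 21.25·0.5477 = 11.64 mg/L.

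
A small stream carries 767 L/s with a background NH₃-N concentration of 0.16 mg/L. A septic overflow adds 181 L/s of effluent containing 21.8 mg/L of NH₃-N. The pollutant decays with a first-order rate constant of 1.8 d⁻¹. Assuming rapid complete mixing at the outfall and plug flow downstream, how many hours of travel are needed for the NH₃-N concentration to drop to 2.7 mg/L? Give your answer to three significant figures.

After mixing, C = (767.0·0.1600 + 181.0·21.80) / 948.0 = 4069/948.0 = 4.292 mg/L.
4.292·exp(−k·t) = 2.7 → t = ln(4.292/2.7)/k = 22240 s = 6.179 h.

6.18 h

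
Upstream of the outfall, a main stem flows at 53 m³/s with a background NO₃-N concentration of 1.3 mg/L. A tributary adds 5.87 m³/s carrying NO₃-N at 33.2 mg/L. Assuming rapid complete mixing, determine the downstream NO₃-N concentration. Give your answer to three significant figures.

4.48 mg/L

Mixed concentration C = ΣQC/ΣQ = (53.00·1.300 + 5.870·33.20) / 58.87 = 263.8/58.87 = 4.481 mg/L.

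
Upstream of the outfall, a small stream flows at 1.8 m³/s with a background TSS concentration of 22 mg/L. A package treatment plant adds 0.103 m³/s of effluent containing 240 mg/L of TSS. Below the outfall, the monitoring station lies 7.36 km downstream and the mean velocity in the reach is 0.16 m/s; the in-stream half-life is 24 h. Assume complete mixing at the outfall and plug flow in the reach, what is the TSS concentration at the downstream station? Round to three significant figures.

Mass balance: C = (1.800·22.00 + 0.1030·240.0) / 1.903 = 64.32/1.903 = 33.80 mg/L.
Travel time t = 7.36·1000 / 0.16 = 46000 s = 12.78 h.
Half-life 24 h → k = ln 2 / 24 = 0.02888 h⁻¹ = 0.6931 d⁻¹.
First-order decay: C = 33.80·exp(−k·t) = 33.80·0.6914 = 23.37 mg/L.

23.4 mg/L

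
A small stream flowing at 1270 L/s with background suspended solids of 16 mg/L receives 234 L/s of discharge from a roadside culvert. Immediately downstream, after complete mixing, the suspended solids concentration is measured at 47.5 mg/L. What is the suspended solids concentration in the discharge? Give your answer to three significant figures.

218 mg/L

Mass balance: 1270·16.00 + 234.0·Cₑ = 1504·47.50
→ Cₑ = (1504·47.50 − 1270·16.00) / 234.0 = 218.5 mg/L.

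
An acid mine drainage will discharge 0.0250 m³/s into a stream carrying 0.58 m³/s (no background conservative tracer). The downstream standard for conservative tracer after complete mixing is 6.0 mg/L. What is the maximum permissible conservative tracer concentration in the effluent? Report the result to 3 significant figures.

145 mg/L

At the limit, (Qr·Cr + Qe·Cₑ)/(Qr + Qe) = 6.0:
Cₑ = (0.6050·6.0 − 0.5800·0) / 0.02500 = 145.2 mg/L.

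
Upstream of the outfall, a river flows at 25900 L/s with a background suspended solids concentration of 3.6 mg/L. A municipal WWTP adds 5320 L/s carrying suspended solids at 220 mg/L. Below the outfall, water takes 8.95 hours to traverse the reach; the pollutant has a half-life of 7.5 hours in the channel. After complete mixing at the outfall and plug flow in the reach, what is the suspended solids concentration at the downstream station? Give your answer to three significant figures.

17.7 mg/L

After mixing, C = (25900·3.600 + 5320·220.0) / 31220 = 1264000/31220 = 40.48 mg/L.
Half-life 7.5 h → k = ln 2 / 7.5 = 0.09242 h⁻¹ = 2.218 d⁻¹.
Applying C = C₀e^(−kt): 40.48 × 0.4373 = 17.70 mg/L.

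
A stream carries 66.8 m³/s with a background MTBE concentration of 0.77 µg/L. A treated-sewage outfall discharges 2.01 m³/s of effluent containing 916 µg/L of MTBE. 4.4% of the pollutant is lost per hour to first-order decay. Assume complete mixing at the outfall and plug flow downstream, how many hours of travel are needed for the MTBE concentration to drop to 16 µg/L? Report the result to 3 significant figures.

12.0 h

After mixing, C = (66.80·0.7700 + 2.010·916.0) / 68.81 = 1893/68.81 = 27.50 µg/L.
4.4%/h lost → k = −ln(1 − 0.044) = 0.04500 h⁻¹.
27.50·exp(−k·t) = 16 → t = ln(27.50/16)/k = 43340 s = 12.04 h.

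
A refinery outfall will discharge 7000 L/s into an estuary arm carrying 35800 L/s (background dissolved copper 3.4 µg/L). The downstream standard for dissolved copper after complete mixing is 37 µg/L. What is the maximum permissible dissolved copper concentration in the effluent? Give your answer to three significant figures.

At the limit, (Qr·Cr + Qe·Cₑ)/(Qr + Qe) = 37:
Cₑ = (42800·37 − 35800·3.400) / 7000 = 208.8 µg/L.

209 µg/L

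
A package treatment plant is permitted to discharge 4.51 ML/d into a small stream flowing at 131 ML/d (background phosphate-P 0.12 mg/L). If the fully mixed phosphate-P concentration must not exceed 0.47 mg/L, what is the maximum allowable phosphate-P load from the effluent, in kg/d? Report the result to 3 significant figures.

48.0 kg/d

Mass balance at the limit: 131.0·0.1200 + 4.510·Cₑ = 135.5·0.47 → Cₑ = 10.64 mg/L.
4.510 ML/d = 0.05220 m³/s. Load = 0.05220 m³/s × 10.64 g/m³ × 86 400 s/d = 47.97 kg/d.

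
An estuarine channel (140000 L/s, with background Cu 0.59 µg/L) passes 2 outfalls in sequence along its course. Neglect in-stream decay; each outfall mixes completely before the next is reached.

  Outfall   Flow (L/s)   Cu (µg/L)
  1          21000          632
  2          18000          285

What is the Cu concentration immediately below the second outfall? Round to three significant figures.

After outfall 1: Q = 140000 + 21000 = 161000 L/s; C = (140000·0.5900 + 21000·632.0)/161000 = 82.95 µg/L.
After outfall 2: Q = 161000 + 18000 = 179000 L/s; C = (161000·82.95 + 18000·285.0)/179000 = 103.3 µg/L.

103 µg/L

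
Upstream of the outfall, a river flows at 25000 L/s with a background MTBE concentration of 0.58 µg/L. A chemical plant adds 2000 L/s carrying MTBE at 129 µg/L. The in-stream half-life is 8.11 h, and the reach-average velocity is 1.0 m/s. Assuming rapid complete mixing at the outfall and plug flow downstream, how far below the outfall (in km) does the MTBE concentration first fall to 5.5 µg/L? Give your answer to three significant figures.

25.6 km

Mass balance: C = (25000·0.5800 + 2000·129.0) / 27000 = 272500/27000 = 10.09 µg/L.
Half-life 8.11 h → k = ln 2 / 8.11 = 0.08547 h⁻¹ = 2.051 d⁻¹.
Set 10.09·exp(−k·t) = 5.5 → t = ln(10.09/5.5)/k = 25570 s = 7.103 h.
Distance = v·t = 1.0·25570 = 25570 m = 25.57 km.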